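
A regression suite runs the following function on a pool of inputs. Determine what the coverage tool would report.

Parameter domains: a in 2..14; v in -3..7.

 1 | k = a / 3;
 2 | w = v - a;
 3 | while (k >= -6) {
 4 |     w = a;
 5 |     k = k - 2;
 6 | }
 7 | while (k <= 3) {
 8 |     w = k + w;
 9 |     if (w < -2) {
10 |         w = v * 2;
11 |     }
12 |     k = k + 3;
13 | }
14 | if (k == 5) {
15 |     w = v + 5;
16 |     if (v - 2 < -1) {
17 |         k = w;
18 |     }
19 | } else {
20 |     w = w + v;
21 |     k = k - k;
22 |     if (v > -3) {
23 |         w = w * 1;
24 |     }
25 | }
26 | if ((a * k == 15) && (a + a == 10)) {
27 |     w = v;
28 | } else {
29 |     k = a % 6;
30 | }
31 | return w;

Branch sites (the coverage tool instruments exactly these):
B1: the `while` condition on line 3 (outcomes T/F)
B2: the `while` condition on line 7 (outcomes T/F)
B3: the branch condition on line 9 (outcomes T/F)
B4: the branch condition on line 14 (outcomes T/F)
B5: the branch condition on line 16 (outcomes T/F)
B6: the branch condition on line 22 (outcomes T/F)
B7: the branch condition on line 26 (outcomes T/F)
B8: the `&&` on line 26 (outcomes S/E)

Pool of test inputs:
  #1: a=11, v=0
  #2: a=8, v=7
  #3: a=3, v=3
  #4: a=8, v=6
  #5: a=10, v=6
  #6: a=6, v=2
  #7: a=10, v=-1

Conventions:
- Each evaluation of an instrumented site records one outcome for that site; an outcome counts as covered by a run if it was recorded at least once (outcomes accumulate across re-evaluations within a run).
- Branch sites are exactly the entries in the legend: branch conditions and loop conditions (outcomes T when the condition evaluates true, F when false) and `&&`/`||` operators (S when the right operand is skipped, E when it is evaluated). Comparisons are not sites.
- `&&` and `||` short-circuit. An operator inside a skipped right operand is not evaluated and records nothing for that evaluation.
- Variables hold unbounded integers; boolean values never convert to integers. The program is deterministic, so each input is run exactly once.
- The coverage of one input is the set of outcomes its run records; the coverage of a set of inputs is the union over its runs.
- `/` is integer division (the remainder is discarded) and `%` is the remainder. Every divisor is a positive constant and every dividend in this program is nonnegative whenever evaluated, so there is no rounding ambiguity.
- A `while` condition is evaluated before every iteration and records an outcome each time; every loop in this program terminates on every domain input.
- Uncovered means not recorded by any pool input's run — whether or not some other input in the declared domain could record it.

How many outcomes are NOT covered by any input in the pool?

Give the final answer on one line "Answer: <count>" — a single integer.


input #1, a=11, v=0: events B1->T, B1->T, B1->T, B1->T, B1->T, B1->F, B2->T, B3->F, B2->T, B3->F, B2->T, B3->F, B2->T, B3->F, ...; outcomes B1=T, B1=F, B2=T, B2=F, B3=F, B4=T, B5=T, B7=F, B8=S
input #2, a=8, v=7: events B1->T, B1->T, B1->T, B1->T, B1->T, B1->F, B2->T, B3->F, B2->T, B3->T, B2->T, B3->F, B2->T, B3->F, ...; outcomes B1=T, B1=F, B2=T, B2=F, B3=T, B3=F, B4=F, B6=T, B7=F, B8=S
input #3, a=3, v=3: events B1->T, B1->T, B1->T, B1->T, B1->F, B2->T, B3->T, B2->T, B3->F, B2->T, B3->F, B2->T, B3->F, B2->F, ...; outcomes B1=T, B1=F, B2=T, B2=F, B3=T, B3=F, B4=T, B5=F, B7=F, B8=E
input #4, a=8, v=6: events B1->T, B1->T, B1->T, B1->T, B1->T, B1->F, B2->T, B3->F, B2->T, B3->T, B2->T, B3->F, B2->T, B3->F, ...; outcomes B1=T, B1=F, B2=T, B2=F, B3=T, B3=F, B4=F, B6=T, B7=F, B8=S
input #5, a=10, v=6: events B1->T, B1->T, B1->T, B1->T, B1->T, B1->F, B2->T, B3->F, B2->T, B3->F, B2->T, B3->F, B2->T, B3->F, ...; outcomes B1=T, B1=F, B2=T, B2=F, B3=F, B4=T, B5=F, B7=F, B8=S
input #6, a=6, v=2: events B1->T, B1->T, B1->T, B1->T, B1->T, B1->F, B2->T, B3->F, B2->T, B3->T, B2->T, B3->F, B2->T, B3->F, ...; outcomes B1=T, B1=F, B2=T, B2=F, B3=T, B3=F, B4=F, B6=T, B7=F, B8=S
input #7, a=10, v=-1: events B1->T, B1->T, B1->T, B1->T, B1->T, B1->F, B2->T, B3->F, B2->T, B3->F, B2->T, B3->F, B2->T, B3->F, ...; outcomes B1=T, B1=F, B2=T, B2=F, B3=F, B4=T, B5=T, B7=F, B8=S
union over the pool: B1=T, B1=F, B2=T, B2=F, B3=T, B3=F, B4=T, B4=F, B5=T, B5=F, B6=T, B7=F, B8=S, B8=E
uncovered (2 of 16): B6=F, B7=T
Answer: 2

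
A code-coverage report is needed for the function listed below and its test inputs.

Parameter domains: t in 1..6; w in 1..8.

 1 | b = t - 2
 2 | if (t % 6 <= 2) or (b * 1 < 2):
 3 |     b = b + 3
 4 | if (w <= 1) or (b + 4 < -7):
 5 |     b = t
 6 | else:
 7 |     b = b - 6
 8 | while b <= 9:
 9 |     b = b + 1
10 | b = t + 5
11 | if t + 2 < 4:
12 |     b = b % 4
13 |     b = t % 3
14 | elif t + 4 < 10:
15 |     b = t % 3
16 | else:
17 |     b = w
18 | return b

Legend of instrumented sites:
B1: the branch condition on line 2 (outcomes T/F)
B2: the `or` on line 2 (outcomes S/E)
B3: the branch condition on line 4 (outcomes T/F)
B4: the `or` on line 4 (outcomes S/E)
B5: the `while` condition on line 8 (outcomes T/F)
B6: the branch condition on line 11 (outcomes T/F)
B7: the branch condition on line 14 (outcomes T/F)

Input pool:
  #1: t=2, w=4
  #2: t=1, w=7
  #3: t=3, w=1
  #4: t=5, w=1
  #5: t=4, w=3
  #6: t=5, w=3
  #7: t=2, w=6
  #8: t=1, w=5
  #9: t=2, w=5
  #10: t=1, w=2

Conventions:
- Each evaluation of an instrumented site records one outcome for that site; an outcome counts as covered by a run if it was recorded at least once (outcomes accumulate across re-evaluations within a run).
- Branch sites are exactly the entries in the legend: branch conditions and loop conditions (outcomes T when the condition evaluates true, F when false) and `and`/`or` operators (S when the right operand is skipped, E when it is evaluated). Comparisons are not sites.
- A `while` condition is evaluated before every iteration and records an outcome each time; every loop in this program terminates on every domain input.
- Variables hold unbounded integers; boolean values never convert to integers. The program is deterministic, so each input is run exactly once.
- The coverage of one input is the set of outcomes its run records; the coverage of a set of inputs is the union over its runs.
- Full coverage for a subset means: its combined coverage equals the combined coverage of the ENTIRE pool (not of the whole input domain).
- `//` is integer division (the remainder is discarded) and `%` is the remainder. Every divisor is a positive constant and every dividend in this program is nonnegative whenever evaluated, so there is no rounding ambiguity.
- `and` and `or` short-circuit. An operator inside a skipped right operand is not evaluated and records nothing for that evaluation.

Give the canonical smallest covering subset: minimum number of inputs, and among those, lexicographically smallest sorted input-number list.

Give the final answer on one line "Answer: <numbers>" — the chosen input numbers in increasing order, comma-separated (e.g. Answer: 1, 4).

#1 (t=2, w=4) -> B2->S, B1->T, B4->E, B3->F, B5->T, B5->T, B5->T, B5->T, B5->T, B5->T, B5->T, B5->T, B5->T, B5->T, ...; covered: B1=T, B2=S, B3=F, B4=E, B5=T, B5=F, B6=F, B7=T
#2 (t=1, w=7) -> B2->S, B1->T, B4->E, B3->F, B5->T, B5->T, B5->T, B5->T, B5->T, B5->T, B5->T, B5->T, B5->T, B5->T, ...; covered: B1=T, B2=S, B3=F, B4=E, B5=T, B5=F, B6=T
#3 (t=3, w=1) -> B2->E, B1->T, B4->S, B3->T, B5->T, B5->T, B5->T, B5->T, B5->T, B5->T, B5->T, B5->F, B6->F, B7->T; covered: B1=T, B2=E, B3=T, B4=S, B5=T, B5=F, B6=F, B7=T
#4 (t=5, w=1) -> B2->E, B1->F, B4->S, B3->T, B5->T, B5->T, B5->T, B5->T, B5->T, B5->F, B6->F, B7->T; covered: B1=F, B2=E, B3=T, B4=S, B5=T, B5=F, B6=F, B7=T
#5 (t=4, w=3) -> B2->E, B1->F, B4->E, B3->F, B5->T, B5->T, B5->T, B5->T, B5->T, B5->T, B5->T, B5->T, B5->T, B5->T, ...; covered: B1=F, B2=E, B3=F, B4=E, B5=T, B5=F, B6=F, B7=T
#6 (t=5, w=3) -> B2->E, B1->F, B4->E, B3->F, B5->T, B5->T, B5->T, B5->T, B5->T, B5->T, B5->T, B5->T, B5->T, B5->T, ...; covered: B1=F, B2=E, B3=F, B4=E, B5=T, B5=F, B6=F, B7=T
#7 (t=2, w=6) -> B2->S, B1->T, B4->E, B3->F, B5->T, B5->T, B5->T, B5->T, B5->T, B5->T, B5->T, B5->T, B5->T, B5->T, ...; covered: B1=T, B2=S, B3=F, B4=E, B5=T, B5=F, B6=F, B7=T
#8 (t=1, w=5) -> B2->S, B1->T, B4->E, B3->F, B5->T, B5->T, B5->T, B5->T, B5->T, B5->T, B5->T, B5->T, B5->T, B5->T, ...; covered: B1=T, B2=S, B3=F, B4=E, B5=T, B5=F, B6=T
#9 (t=2, w=5) -> B2->S, B1->T, B4->E, B3->F, B5->T, B5->T, B5->T, B5->T, B5->T, B5->T, B5->T, B5->T, B5->T, B5->T, ...; covered: B1=T, B2=S, B3=F, B4=E, B5=T, B5=F, B6=F, B7=T
#10 (t=1, w=2) -> B2->S, B1->T, B4->E, B3->F, B5->T, B5->T, B5->T, B5->T, B5->T, B5->T, B5->T, B5->T, B5->T, B5->T, ...; covered: B1=T, B2=S, B3=F, B4=E, B5=T, B5=F, B6=T
the full pool covers 13 outcomes: B1=T, B1=F, B2=S, B2=E, B3=T, B3=F, B4=S, B4=E, B5=T, B5=F, B6=T, B6=F, B7=T
size 1 is not enough: best union over all size-1 subsets is 8/13
at size 2, {2, 4} reaches all 13 outcomes; every lexicographically earlier size-2 subset fails

Answer: 2, 4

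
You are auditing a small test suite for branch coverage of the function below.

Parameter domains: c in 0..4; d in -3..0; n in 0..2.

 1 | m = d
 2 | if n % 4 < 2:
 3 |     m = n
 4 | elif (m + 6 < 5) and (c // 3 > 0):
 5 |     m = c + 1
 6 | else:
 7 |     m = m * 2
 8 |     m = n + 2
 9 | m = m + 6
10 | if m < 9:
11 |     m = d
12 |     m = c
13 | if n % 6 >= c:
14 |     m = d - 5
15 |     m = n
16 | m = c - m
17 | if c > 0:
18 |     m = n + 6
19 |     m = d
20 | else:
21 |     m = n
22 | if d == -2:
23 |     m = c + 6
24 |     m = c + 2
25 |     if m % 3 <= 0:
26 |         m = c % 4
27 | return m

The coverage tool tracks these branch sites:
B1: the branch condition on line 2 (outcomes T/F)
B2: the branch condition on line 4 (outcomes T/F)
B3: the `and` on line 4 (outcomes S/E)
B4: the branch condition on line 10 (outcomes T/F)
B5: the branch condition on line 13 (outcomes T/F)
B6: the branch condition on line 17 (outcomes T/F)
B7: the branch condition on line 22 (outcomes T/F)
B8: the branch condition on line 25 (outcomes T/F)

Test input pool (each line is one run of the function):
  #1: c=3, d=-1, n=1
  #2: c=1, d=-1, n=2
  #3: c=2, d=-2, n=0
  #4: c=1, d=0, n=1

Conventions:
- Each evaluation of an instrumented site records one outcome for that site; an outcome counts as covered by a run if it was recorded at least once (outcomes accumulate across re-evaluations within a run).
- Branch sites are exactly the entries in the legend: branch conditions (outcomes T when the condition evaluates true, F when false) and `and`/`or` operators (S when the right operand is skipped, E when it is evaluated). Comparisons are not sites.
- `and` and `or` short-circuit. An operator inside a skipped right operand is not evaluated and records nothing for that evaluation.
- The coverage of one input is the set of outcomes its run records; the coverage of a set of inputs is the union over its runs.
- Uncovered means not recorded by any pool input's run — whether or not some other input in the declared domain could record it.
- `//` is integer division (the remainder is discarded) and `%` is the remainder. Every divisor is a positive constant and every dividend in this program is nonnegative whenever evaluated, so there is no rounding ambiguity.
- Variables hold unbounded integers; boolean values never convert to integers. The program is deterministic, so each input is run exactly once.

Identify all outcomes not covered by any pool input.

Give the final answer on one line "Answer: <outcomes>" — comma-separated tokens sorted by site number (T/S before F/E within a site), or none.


input #1, c=3, d=-1, n=1: events B1->T, B4->T, B5->F, B6->T, B7->F; outcomes B1=T, B4=T, B5=F, B6=T, B7=F
input #2, c=1, d=-1, n=2: events B1->F, B3->S, B2->F, B4->F, B5->T, B6->T, B7->F; outcomes B1=F, B2=F, B3=S, B4=F, B5=T, B6=T, B7=F
input #3, c=2, d=-2, n=0: events B1->T, B4->T, B5->F, B6->T, B7->T, B8->F; outcomes B1=T, B4=T, B5=F, B6=T, B7=T, B8=F
input #4, c=1, d=0, n=1: events B1->T, B4->T, B5->T, B6->T, B7->F; outcomes B1=T, B4=T, B5=T, B6=T, B7=F
union over the pool: B1=T, B1=F, B2=F, B3=S, B4=T, B4=F, B5=T, B5=F, B6=T, B7=T, B7=F, B8=F
uncovered (4 of 16): B2=T, B3=E, B6=F, B8=T
Answer: B2=T, B3=E, B6=F, B8=T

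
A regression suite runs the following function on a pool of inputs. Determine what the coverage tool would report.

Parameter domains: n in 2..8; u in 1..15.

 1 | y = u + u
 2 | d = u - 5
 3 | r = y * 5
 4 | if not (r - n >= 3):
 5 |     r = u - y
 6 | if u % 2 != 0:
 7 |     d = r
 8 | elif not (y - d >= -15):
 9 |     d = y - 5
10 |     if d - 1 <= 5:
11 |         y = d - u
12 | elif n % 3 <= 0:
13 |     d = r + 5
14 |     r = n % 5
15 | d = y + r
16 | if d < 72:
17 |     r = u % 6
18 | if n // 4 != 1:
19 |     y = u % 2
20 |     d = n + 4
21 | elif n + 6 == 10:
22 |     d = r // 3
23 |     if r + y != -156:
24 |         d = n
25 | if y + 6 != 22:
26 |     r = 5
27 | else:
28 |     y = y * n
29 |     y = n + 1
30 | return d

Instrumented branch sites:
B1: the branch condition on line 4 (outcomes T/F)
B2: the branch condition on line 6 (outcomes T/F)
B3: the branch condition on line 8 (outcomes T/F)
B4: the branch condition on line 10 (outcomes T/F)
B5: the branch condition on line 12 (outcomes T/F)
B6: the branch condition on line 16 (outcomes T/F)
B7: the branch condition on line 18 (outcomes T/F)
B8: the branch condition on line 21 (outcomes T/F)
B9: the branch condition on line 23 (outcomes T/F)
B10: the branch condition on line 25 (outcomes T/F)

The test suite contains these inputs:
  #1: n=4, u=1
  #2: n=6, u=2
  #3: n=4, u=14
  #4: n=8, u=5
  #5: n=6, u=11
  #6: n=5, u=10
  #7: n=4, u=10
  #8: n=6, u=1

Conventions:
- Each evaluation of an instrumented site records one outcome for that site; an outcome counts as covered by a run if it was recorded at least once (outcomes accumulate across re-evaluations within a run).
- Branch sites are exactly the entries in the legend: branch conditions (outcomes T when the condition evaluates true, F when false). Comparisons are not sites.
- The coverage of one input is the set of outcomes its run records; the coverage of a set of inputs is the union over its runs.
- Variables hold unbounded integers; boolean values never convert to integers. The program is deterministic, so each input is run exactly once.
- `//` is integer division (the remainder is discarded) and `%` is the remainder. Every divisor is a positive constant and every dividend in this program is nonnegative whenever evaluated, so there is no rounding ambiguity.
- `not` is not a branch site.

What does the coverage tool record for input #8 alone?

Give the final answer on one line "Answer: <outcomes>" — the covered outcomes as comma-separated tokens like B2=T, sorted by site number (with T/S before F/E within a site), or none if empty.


Running input #8 (n=6, u=1), event by event:
  B1->F, B2->T, B6->T, B7->F, B8->F, B10->T
distinct outcomes covered: B1=F, B2=T, B6=T, B7=F, B8=F, B10=T
Answer: B1=F, B2=T, B6=T, B7=F, B8=F, B10=T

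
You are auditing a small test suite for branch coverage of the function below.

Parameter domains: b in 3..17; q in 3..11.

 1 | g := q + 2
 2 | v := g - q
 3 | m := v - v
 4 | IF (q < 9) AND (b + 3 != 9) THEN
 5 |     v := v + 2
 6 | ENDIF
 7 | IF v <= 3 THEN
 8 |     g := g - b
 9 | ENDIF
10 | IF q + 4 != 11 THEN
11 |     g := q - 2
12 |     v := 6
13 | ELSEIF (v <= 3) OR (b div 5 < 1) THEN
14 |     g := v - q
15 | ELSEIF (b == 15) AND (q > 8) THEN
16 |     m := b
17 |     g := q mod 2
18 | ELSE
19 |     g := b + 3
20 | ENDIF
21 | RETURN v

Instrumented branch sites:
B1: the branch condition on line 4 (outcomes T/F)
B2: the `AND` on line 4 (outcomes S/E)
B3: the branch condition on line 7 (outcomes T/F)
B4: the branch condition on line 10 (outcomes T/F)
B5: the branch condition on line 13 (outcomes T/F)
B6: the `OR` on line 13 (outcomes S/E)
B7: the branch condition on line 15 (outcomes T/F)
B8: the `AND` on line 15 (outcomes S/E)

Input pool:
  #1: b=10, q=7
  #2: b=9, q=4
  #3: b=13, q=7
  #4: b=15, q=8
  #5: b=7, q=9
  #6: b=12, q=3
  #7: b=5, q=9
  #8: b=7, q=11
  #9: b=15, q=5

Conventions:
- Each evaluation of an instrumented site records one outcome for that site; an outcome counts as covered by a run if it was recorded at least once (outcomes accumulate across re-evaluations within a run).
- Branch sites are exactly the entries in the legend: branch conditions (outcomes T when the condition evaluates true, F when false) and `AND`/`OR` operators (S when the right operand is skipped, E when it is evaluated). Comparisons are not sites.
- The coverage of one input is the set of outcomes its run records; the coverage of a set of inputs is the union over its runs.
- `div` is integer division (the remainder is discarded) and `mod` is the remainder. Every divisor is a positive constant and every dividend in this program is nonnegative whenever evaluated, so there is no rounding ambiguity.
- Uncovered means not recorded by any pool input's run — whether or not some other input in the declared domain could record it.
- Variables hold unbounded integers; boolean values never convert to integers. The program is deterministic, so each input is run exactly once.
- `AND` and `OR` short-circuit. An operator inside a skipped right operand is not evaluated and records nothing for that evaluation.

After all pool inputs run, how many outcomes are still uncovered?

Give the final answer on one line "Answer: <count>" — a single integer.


#1 (b=10, q=7) -> B2->E, B1->T, B3->F, B4->F, B6->E, B5->F, B8->S, B7->F; covered: B1=T, B2=E, B3=F, B4=F, B5=F, B6=E, B7=F, B8=S
#2 (b=9, q=4) -> B2->E, B1->T, B3->F, B4->T; covered: B1=T, B2=E, B3=F, B4=T
#3 (b=13, q=7) -> B2->E, B1->T, B3->F, B4->F, B6->E, B5->F, B8->S, B7->F; covered: B1=T, B2=E, B3=F, B4=F, B5=F, B6=E, B7=F, B8=S
#4 (b=15, q=8) -> B2->E, B1->T, B3->F, B4->T; covered: B1=T, B2=E, B3=F, B4=T
#5 (b=7, q=9) -> B2->S, B1->F, B3->T, B4->T; covered: B1=F, B2=S, B3=T, B4=T
#6 (b=12, q=3) -> B2->E, B1->T, B3->F, B4->T; covered: B1=T, B2=E, B3=F, B4=T
#7 (b=5, q=9) -> B2->S, B1->F, B3->T, B4->T; covered: B1=F, B2=S, B3=T, B4=T
#8 (b=7, q=11) -> B2->S, B1->F, B3->T, B4->T; covered: B1=F, B2=S, B3=T, B4=T
#9 (b=15, q=5) -> B2->E, B1->T, B3->F, B4->T; covered: B1=T, B2=E, B3=F, B4=T
union over the pool: B1=T, B1=F, B2=S, B2=E, B3=T, B3=F, B4=T, B4=F, B5=F, B6=E, B7=F, B8=S
uncovered (4 of 16): B5=T, B6=S, B7=T, B8=E
Answer: 4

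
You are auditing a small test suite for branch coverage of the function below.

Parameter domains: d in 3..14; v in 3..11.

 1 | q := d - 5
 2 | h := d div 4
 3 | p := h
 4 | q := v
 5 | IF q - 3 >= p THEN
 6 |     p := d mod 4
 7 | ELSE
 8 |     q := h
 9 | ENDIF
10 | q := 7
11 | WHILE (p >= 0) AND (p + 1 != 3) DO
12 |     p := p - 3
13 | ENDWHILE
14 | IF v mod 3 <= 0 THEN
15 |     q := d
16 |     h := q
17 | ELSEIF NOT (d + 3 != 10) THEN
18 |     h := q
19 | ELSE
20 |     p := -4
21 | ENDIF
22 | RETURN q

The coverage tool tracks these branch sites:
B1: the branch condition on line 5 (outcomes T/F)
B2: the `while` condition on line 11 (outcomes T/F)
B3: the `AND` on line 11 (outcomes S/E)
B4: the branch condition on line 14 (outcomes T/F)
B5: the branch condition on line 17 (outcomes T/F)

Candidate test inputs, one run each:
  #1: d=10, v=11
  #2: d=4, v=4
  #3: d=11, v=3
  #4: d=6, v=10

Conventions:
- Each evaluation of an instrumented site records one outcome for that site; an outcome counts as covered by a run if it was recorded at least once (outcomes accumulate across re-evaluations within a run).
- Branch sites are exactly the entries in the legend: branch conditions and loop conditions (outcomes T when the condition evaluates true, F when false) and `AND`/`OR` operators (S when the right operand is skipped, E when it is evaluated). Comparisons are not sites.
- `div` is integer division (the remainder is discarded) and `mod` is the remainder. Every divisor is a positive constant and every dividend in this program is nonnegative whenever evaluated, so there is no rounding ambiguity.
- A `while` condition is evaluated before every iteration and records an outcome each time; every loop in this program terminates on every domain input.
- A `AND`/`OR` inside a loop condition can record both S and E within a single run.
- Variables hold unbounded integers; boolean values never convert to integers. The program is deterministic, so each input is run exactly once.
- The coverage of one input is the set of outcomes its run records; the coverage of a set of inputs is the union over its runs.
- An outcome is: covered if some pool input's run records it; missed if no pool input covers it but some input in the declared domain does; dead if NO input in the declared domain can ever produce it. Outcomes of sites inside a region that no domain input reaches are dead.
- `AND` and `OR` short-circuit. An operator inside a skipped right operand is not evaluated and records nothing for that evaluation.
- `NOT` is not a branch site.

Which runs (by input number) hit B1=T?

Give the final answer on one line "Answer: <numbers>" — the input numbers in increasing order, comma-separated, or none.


input #1 (d=10, v=11): produces B1=T
input #2 (d=4, v=4): produces B1=T
input #3 (d=11, v=3): does not produce B1=T
input #4 (d=6, v=10): produces B1=T
Answer: 1, 2, 4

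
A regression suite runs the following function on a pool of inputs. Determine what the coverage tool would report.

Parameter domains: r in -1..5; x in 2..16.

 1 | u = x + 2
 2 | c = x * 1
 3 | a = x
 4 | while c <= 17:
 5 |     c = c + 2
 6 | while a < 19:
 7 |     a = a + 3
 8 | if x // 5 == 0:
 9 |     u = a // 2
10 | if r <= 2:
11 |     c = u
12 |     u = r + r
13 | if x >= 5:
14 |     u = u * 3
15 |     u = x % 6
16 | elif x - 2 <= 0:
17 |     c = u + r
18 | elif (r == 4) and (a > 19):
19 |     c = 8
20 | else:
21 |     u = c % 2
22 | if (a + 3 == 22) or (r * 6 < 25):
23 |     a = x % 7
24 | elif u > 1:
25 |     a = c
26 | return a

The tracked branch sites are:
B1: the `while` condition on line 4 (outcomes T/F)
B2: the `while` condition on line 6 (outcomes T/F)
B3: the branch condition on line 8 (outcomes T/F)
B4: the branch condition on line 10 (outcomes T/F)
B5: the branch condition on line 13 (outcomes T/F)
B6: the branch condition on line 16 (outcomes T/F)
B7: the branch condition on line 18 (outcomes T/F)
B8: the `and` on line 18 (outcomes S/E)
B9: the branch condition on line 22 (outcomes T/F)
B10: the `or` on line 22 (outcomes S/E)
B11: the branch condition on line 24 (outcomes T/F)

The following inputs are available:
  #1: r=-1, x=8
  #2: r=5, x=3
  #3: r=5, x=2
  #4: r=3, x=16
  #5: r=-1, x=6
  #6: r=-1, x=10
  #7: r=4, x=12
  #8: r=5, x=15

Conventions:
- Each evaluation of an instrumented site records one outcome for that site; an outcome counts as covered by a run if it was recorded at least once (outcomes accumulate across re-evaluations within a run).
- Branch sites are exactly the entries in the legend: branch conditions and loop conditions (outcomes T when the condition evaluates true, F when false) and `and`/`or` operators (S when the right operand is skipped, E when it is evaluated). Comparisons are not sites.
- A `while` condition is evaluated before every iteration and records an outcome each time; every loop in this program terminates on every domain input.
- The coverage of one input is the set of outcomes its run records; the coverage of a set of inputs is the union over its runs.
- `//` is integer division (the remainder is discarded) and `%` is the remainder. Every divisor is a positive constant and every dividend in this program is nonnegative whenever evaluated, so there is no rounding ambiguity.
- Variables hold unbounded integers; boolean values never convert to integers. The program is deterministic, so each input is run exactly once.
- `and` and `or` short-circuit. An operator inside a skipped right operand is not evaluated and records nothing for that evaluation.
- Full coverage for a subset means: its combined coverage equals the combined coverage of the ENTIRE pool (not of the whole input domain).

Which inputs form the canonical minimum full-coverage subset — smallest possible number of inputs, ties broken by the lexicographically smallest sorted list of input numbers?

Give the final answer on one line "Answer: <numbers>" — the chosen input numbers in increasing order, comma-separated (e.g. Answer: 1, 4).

test 1 (r=-1, x=8) hits B1=T, B1=F, B2=T, B2=F, B3=F, B4=T, B5=T, B9=T, B10=E
test 2 (r=5, x=3) hits B1=T, B1=F, B2=T, B2=F, B3=T, B4=F, B5=F, B6=F, B7=F, B8=S, B9=F, B10=E, B11=F
test 3 (r=5, x=2) hits B1=T, B1=F, B2=T, B2=F, B3=T, B4=F, B5=F, B6=T, B9=F, B10=E, B11=T
test 4 (r=3, x=16) hits B1=T, B1=F, B2=T, B2=F, B3=F, B4=F, B5=T, B9=T, B10=S
test 5 (r=-1, x=6) hits B1=T, B1=F, B2=T, B2=F, B3=F, B4=T, B5=T, B9=T, B10=E
test 6 (r=-1, x=10) hits B1=T, B1=F, B2=T, B2=F, B3=F, B4=T, B5=T, B9=T, B10=S
test 7 (r=4, x=12) hits B1=T, B1=F, B2=T, B2=F, B3=F, B4=F, B5=T, B9=T, B10=E
test 8 (r=5, x=15) hits B1=T, B1=F, B2=T, B2=F, B3=F, B4=F, B5=T, B9=F, B10=E, B11=T
the full pool covers 20 outcomes: B1=T, B1=F, B2=T, B2=F, B3=T, B3=F, B4=T, B4=F, B5=T, B5=F, B6=T, B6=F, B7=F, B8=S, B9=T, B9=F, B10=S, B10=E, B11=T, B11=F
size 1 is not enough: best union over all size-1 subsets is 13/20
size 2 is not enough: best union over all size-2 subsets is 18/20
the canonical winner is {2, 3, 6}: size 3, full 20-outcome coverage, earliest index list among size-3 covers

Answer: 2, 3, 6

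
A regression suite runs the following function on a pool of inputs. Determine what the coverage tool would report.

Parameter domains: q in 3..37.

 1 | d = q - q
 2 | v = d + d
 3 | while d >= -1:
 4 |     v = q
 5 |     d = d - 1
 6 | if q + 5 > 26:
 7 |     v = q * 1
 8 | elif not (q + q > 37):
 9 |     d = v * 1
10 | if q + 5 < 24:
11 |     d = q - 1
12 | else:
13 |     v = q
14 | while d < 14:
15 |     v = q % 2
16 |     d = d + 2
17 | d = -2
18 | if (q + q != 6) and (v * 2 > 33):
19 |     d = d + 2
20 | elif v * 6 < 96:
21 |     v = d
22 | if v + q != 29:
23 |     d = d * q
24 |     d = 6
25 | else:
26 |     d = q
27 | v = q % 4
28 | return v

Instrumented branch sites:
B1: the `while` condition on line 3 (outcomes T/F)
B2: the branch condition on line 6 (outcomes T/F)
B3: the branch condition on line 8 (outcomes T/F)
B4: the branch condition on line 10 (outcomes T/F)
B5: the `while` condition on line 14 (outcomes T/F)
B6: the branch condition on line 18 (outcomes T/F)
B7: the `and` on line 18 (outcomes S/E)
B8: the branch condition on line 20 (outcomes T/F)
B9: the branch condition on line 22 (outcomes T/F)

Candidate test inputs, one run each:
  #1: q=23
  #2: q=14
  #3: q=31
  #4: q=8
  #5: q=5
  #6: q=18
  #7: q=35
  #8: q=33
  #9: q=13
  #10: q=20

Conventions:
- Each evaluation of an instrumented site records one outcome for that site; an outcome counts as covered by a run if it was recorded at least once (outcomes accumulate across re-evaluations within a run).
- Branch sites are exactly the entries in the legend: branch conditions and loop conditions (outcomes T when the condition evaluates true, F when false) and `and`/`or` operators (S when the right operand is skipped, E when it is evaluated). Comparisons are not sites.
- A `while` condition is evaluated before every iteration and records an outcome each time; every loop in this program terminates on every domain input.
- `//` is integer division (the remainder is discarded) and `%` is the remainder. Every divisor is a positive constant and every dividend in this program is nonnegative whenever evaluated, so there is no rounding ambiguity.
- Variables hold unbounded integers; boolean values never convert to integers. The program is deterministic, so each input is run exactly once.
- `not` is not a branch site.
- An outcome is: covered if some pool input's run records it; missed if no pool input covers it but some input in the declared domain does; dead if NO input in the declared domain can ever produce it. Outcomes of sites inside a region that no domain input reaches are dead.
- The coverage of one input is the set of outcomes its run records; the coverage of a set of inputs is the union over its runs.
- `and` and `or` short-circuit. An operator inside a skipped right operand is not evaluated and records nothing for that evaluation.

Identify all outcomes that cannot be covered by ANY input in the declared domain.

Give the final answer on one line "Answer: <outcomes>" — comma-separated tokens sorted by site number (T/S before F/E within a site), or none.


checking every outcome against all 35 domain inputs:
  reachable outcomes have witnesses, e.g. B1=T (e.g. q=3), B1=F (e.g. q=3), B2=T (e.g. q=22), B2=F (e.g. q=3)
Answer: none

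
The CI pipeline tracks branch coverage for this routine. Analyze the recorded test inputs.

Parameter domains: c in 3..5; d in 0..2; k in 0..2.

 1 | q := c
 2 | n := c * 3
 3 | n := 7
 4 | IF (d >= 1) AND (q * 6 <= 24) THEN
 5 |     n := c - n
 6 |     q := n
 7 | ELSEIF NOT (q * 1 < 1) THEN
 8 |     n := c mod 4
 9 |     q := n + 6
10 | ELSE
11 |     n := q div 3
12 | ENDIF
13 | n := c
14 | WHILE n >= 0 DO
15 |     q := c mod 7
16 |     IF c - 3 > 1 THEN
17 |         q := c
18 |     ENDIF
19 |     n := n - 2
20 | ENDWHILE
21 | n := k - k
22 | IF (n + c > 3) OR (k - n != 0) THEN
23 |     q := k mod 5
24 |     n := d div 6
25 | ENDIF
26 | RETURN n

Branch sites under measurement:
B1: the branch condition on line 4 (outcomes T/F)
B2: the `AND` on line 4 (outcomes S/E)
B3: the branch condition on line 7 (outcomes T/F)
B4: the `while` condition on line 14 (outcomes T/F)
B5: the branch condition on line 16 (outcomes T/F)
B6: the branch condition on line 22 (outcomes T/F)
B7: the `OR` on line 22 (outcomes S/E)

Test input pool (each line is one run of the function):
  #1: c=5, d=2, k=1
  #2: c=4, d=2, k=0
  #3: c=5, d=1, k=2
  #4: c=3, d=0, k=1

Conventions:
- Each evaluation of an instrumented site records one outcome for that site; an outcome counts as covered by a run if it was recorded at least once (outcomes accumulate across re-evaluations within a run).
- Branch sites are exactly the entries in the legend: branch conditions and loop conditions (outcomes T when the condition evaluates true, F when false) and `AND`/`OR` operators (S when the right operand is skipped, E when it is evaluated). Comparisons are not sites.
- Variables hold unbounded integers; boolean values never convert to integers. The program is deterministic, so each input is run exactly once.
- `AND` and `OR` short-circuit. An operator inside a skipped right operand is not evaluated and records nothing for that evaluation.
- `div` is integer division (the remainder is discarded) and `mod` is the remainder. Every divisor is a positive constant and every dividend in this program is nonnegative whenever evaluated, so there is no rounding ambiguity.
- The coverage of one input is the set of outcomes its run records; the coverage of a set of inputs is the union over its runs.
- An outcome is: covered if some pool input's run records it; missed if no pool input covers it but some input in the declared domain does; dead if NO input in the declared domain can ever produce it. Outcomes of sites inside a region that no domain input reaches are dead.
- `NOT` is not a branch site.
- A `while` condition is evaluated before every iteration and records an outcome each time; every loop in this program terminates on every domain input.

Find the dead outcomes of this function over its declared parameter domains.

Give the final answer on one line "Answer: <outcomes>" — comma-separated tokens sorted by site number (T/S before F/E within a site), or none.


running all 27 domain inputs and tallying outcomes:
  B3=F: unreachable across the whole domain -> dead
  reachable outcomes have witnesses, e.g. B1=T (e.g. c=3, d=1, k=0), B1=F (e.g. c=3, d=0, k=0), B2=S (e.g. c=3, d=0, k=0), B2=E (e.g. c=3, d=1, k=0)
Answer: B3=F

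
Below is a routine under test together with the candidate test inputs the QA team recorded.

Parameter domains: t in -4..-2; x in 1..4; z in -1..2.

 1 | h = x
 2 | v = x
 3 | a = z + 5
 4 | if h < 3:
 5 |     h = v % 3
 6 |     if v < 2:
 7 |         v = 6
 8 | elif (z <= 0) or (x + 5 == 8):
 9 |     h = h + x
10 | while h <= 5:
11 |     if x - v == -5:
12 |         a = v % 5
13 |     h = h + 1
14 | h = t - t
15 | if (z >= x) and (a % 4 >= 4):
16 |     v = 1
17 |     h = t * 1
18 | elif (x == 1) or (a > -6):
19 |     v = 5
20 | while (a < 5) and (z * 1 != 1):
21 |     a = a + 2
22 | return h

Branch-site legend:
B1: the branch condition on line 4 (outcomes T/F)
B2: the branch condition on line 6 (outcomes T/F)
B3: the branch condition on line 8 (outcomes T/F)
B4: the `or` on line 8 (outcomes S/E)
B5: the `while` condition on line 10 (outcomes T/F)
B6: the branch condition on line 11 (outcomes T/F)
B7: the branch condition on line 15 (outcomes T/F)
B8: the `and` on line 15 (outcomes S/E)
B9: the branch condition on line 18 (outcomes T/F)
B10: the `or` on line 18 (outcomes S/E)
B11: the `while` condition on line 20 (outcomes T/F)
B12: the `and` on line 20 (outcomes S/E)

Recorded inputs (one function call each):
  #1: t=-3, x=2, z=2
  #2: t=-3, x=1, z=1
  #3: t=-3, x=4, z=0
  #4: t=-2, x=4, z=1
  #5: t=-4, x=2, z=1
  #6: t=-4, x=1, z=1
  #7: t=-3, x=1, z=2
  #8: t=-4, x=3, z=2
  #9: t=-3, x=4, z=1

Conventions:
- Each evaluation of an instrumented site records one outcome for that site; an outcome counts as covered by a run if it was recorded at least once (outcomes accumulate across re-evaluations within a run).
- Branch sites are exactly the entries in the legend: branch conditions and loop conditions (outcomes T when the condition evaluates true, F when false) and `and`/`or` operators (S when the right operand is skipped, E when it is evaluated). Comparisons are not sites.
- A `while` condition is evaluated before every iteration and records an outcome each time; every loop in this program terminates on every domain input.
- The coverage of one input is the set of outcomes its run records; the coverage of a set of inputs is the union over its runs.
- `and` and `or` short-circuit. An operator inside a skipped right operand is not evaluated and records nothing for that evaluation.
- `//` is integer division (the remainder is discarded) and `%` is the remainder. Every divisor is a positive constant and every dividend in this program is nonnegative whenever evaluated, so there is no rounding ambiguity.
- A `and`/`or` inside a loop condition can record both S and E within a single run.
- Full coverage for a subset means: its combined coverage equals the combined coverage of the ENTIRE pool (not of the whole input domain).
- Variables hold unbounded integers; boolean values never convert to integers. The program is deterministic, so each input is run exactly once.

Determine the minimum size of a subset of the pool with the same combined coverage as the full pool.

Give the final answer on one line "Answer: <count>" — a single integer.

run #1 (t=-3, x=2, z=2) records B1=T, B2=F, B5=T, B5=F, B6=F, B7=F, B8=E, B9=T, B10=E, B11=F, B12=S
run #2 (t=-3, x=1, z=1) records B1=T, B2=T, B5=T, B5=F, B6=T, B7=F, B8=E, B9=T, B10=S, B11=F, B12=E
run #3 (t=-3, x=4, z=0) records B1=F, B3=T, B4=S, B5=F, B7=F, B8=S, B9=T, B10=E, B11=F, B12=S
run #4 (t=-2, x=4, z=1) records B1=F, B3=F, B4=E, B5=T, B5=F, B6=F, B7=F, B8=S, B9=T, B10=E, B11=F, B12=S
run #5 (t=-4, x=2, z=1) records B1=T, B2=F, B5=T, B5=F, B6=F, B7=F, B8=S, B9=T, B10=E, B11=F, B12=S
run #6 (t=-4, x=1, z=1) records B1=T, B2=T, B5=T, B5=F, B6=T, B7=F, B8=E, B9=T, B10=S, B11=F, B12=E
run #7 (t=-3, x=1, z=2) records B1=T, B2=T, B5=T, B5=F, B6=T, B7=F, B8=E, B9=T, B10=S, B11=T, B11=F, B12=S, B12=E
run #8 (t=-4, x=3, z=2) records B1=F, B3=T, B4=E, B5=F, B7=F, B8=S, B9=T, B10=E, B11=F, B12=S
run #9 (t=-3, x=4, z=1) records B1=F, B3=F, B4=E, B5=T, B5=F, B6=F, B7=F, B8=S, B9=T, B10=E, B11=F, B12=S
union over all inputs: B1=T, B1=F, B2=T, B2=F, B3=T, B3=F, B4=S, B4=E, B5=T, B5=F, B6=T, B6=F, B7=F, B8=S, B8=E, B9=T, B10=S, B10=E, B11=T, B11=F, B12=S, B12=E (22 outcomes)
size 1 is not enough: best union over all size-1 subsets is 13/22
size 2 is not enough: best union over all size-2 subsets is 19/22
size 3 is not enough: best union over all size-3 subsets is 21/22
size 4: inputs {1, 3, 4, 7} cover all 22 outcomes, and no lexicographically smaller subset of this size does

Answer: 4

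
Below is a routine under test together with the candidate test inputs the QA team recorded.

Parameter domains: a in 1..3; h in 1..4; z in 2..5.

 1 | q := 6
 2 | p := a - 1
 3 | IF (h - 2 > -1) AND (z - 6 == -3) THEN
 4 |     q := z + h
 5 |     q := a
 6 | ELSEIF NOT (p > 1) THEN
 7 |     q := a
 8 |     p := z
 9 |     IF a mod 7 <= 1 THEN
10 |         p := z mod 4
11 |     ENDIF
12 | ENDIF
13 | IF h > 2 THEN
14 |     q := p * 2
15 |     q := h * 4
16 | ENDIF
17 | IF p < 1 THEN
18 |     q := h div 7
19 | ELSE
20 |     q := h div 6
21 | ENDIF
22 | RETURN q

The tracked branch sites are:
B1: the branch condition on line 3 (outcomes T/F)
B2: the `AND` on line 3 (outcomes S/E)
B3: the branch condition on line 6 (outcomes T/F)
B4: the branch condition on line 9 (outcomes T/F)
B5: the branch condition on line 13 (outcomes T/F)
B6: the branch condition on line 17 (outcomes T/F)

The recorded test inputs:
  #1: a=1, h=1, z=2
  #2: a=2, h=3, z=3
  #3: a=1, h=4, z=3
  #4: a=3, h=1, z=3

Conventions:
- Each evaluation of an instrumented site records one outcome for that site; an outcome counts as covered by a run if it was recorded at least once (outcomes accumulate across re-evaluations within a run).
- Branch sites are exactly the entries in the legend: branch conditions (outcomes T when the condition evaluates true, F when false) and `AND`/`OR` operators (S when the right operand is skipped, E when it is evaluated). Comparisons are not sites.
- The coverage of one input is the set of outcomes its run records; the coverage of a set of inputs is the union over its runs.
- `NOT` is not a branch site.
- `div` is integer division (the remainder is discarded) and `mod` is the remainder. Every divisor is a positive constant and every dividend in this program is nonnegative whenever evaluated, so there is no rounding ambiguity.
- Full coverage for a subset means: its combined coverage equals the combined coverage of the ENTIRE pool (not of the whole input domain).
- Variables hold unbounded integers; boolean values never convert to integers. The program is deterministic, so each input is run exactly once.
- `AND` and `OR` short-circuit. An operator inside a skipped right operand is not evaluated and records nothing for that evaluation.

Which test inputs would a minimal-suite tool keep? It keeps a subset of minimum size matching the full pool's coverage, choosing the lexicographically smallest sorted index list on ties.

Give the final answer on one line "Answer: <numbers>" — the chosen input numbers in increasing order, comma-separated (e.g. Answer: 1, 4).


run #1 (a=1, h=1, z=2) records B1=F, B2=S, B3=T, B4=T, B5=F, B6=F
run #2 (a=2, h=3, z=3) records B1=T, B2=E, B5=T, B6=F
run #3 (a=1, h=4, z=3) records B1=T, B2=E, B5=T, B6=T
run #4 (a=3, h=1, z=3) records B1=F, B2=S, B3=F, B5=F, B6=F
together the pool reaches 11 outcomes: B1=T, B1=F, B2=S, B2=E, B3=T, B3=F, B4=T, B5=T, B5=F, B6=T, B6=F
checked all size-1 subsets: none covers 11 outcomes (max 6/11)
checked all size-2 subsets: none covers 11 outcomes (max 10/11)
size 3: inputs {1, 3, 4} cover all 11 outcomes, and no lexicographically smaller subset of this size does
Answer: 1, 3, 4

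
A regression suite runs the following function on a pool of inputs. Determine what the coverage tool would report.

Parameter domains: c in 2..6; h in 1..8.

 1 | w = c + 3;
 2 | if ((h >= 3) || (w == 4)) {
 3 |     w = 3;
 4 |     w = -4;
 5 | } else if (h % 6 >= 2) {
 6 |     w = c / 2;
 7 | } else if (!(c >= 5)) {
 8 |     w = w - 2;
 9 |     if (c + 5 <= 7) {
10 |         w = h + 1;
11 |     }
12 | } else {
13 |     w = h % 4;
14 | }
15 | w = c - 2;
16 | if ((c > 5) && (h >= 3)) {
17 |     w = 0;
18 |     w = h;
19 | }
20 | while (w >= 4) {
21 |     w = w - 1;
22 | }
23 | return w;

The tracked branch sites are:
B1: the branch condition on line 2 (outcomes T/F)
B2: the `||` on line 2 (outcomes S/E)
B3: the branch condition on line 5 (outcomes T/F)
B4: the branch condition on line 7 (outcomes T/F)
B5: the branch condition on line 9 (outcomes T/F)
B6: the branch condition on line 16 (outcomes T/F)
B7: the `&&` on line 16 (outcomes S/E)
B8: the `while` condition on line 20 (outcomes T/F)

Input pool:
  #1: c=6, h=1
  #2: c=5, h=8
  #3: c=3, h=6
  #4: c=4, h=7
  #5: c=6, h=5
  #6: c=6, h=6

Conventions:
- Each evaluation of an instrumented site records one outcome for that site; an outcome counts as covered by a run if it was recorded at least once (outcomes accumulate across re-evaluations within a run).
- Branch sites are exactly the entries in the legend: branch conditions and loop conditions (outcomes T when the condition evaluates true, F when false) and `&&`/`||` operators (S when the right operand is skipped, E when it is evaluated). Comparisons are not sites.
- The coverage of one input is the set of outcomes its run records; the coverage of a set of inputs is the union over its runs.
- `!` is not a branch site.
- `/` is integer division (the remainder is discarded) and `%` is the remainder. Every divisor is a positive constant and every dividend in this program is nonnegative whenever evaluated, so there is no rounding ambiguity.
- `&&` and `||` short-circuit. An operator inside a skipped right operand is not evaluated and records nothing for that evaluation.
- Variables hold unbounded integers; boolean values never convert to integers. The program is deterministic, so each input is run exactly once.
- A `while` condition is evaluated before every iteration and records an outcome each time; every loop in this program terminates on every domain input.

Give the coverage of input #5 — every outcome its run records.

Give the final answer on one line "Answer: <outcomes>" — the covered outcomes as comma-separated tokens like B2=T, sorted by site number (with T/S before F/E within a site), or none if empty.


Event log for input #5 (c=6, h=5):
  B2->S, B1->T, B7->E, B6->T, B8->T, B8->T, B8->F
deduplicating events, the covered set is: B1=T, B2=S, B6=T, B7=E, B8=T, B8=F
Answer: B1=T, B2=S, B6=T, B7=E, B8=T, B8=F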